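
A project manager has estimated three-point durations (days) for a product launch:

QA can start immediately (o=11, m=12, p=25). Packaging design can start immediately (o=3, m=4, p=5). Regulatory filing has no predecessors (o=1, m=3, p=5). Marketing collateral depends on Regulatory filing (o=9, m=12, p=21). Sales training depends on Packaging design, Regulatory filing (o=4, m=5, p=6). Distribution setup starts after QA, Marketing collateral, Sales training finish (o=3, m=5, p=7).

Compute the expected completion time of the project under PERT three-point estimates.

21 days

te_QA = (11 + 4·12 + 25)/6 = 84/6 = 14
te_Packaging design = (3 + 4·4 + 5)/6 = 24/6 = 4
te_Regulatory filing = (1 + 4·3 + 5)/6 = 18/6 = 3
te_Marketing collateral = (9 + 4·12 + 21)/6 = 78/6 = 13
te_Sales training = (4 + 4·5 + 6)/6 = 30/6 = 5
te_Distribution setup = (3 + 4·5 + 7)/6 = 30/6 = 5

Forward pass:
ES_QA = 0; EF_QA = 14
ES_Packaging design = 0; EF_Packaging design = 4
ES_Regulatory filing = 0; EF_Regulatory filing = 3
ES_Marketing collateral = 3; EF_Marketing collateral = 3+13 = 16
ES_Sales training = max(EF_Packaging design=4, EF_Regulatory filing=3) = 4; EF_Sales training = 4+5 = 9
ES_Distribution setup = max(EF_QA=14, EF_Marketing collateral=16, EF_Sales training=9) = 16; EF_Distribution setup = 16+5 = 21
Expected project duration μ = 21 days. Critical path: Regulatory filing → Marketing collateral → Distribution setup.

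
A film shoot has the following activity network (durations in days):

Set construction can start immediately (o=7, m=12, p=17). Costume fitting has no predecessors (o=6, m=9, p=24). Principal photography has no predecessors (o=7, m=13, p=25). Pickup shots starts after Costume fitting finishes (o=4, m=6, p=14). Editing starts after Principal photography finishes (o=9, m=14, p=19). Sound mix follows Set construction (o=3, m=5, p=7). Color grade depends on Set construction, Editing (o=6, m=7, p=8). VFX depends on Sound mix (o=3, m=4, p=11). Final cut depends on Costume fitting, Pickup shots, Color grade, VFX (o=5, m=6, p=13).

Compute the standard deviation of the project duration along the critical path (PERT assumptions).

te_Set construction = (7 + 4·12 + 17)/6 = 72/6 = 12; σ²_Set construction = ((17−7)/6)² = 2.778
te_Costume fitting = (6 + 4·9 + 24)/6 = 66/6 = 11; σ²_Costume fitting = ((24−6)/6)² = 9.000
te_Principal photography = (7 + 4·13 + 25)/6 = 84/6 = 14; σ²_Principal photography = ((25−7)/6)² = 9.000
te_Pickup shots = (4 + 4·6 + 14)/6 = 42/6 = 7; σ²_Pickup shots = ((14−4)/6)² = 2.778
te_Editing = (9 + 4·14 + 19)/6 = 84/6 = 14; σ²_Editing = ((19−9)/6)² = 2.778
te_Sound mix = (3 + 4·5 + 7)/6 = 30/6 = 5; σ²_Sound mix = ((7−3)/6)² = 0.444
te_Color grade = (6 + 4·7 + 8)/6 = 42/6 = 7; σ²_Color grade = ((8−6)/6)² = 0.111
te_VFX = (3 + 4·4 + 11)/6 = 30/6 = 5; σ²_VFX = ((11−3)/6)² = 1.778
te_Final cut = (5 + 4·6 + 13)/6 = 42/6 = 7; σ²_Final cut = ((13−5)/6)² = 1.778

Forward pass:
ES_Set construction = 0; EF_Set construction = 12
ES_Costume fitting = 0; EF_Costume fitting = 11
ES_Principal photography = 0; EF_Principal photography = 14
ES_Pickup shots = 11; EF_Pickup shots = 11+7 = 18
ES_Editing = 14; EF_Editing = 14+14 = 28
ES_Sound mix = 12; EF_Sound mix = 12+5 = 17
ES_Color grade = max(EF_Set construction=12, EF_Editing=28) = 28; EF_Color grade = 28+7 = 35
ES_VFX = 17; EF_VFX = 17+5 = 22
ES_Final cut = max(EF_Costume fitting=11, EF_Pickup shots=18, EF_Color grade=35, EF_VFX=22) = 35; EF_Final cut = 35+7 = 42
Expected project duration μ = 42 days. Critical path: Principal photography → Editing → Color grade → Final cut.

Variance along critical path = 9.000 + 2.778 + 0.111 + 1.778 = 13.667
σ = √13.667 = 3.697 days

3.70 days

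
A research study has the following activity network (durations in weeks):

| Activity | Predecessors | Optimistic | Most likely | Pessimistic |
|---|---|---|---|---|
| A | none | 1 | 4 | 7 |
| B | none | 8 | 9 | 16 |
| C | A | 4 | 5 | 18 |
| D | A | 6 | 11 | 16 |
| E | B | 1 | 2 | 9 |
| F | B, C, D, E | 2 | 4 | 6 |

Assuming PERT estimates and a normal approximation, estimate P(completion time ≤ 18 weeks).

te_A = (1 + 4·4 + 7)/6 = 24/6 = 4; σ²_A = ((7−1)/6)² = 1.000
te_B = (8 + 4·9 + 16)/6 = 60/6 = 10; σ²_B = ((16−8)/6)² = 1.778
te_C = (4 + 4·5 + 18)/6 = 42/6 = 7; σ²_C = ((18−4)/6)² = 5.444
te_D = (6 + 4·11 + 16)/6 = 66/6 = 11; σ²_D = ((16−6)/6)² = 2.778
te_E = (1 + 4·2 + 9)/6 = 18/6 = 3; σ²_E = ((9−1)/6)² = 1.778
te_F = (2 + 4·4 + 6)/6 = 24/6 = 4; σ²_F = ((6−2)/6)² = 0.444

Forward pass:
ES_A = 0; EF_A = 4
ES_B = 0; EF_B = 10
ES_C = 4; EF_C = 4+7 = 11
ES_D = 4; EF_D = 4+11 = 15
ES_E = 10; EF_E = 10+3 = 13
ES_F = max(EF_B=10, EF_C=11, EF_D=15, EF_E=13) = 15; EF_F = 15+4 = 19
Expected project duration μ = 19 weeks. Critical path: A → D → F.

Variance along critical path = 1.000 + 2.778 + 0.444 = 4.222; σ = √4.222 = 2.055 weeks.
Z = (18 − 19) / 2.055 = -0.487
P(T ≤ 18) = Φ(-0.487) ≈ 0.313

0.313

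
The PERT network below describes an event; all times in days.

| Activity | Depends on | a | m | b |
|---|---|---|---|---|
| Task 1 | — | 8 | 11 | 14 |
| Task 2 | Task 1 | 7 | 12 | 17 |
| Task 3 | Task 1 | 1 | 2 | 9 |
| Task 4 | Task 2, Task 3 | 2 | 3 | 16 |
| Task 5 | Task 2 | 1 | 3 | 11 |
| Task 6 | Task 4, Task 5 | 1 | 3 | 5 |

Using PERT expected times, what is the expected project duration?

31 days

te_Task 1 = (8 + 4·11 + 14)/6 = 66/6 = 11
te_Task 2 = (7 + 4·12 + 17)/6 = 72/6 = 12
te_Task 3 = (1 + 4·2 + 9)/6 = 18/6 = 3
te_Task 4 = (2 + 4·3 + 16)/6 = 30/6 = 5
te_Task 5 = (1 + 4·3 + 11)/6 = 24/6 = 4
te_Task 6 = (1 + 4·3 + 5)/6 = 18/6 = 3

Forward pass:
ES_Task 1 = 0; EF_Task 1 = 11
ES_Task 2 = 11; EF_Task 2 = 11+12 = 23
ES_Task 3 = 11; EF_Task 3 = 11+3 = 14
ES_Task 4 = max(EF_Task 2=23, EF_Task 3=14) = 23; EF_Task 4 = 23+5 = 28
ES_Task 5 = 23; EF_Task 5 = 23+4 = 27
ES_Task 6 = max(EF_Task 4=28, EF_Task 5=27) = 28; EF_Task 6 = 28+3 = 31
Expected project duration μ = 31 days. Critical path: Task 1 → Task 2 → Task 4 → Task 6.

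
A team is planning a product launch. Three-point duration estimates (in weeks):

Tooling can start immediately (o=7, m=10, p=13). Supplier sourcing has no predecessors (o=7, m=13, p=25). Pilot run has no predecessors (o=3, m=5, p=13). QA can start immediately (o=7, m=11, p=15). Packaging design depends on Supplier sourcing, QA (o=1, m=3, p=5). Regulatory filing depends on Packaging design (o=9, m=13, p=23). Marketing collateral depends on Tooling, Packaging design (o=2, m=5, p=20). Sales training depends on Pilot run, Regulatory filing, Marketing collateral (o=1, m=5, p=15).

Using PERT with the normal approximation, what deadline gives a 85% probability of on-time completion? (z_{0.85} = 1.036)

41.7 weeks

te_Tooling = (7 + 4·10 + 13)/6 = 60/6 = 10; σ²_Tooling = ((13−7)/6)² = 1.000
te_Supplier sourcing = (7 + 4·13 + 25)/6 = 84/6 = 14; σ²_Supplier sourcing = ((25−7)/6)² = 9.000
te_Pilot run = (3 + 4·5 + 13)/6 = 36/6 = 6; σ²_Pilot run = ((13−3)/6)² = 2.778
te_QA = (7 + 4·11 + 15)/6 = 66/6 = 11; σ²_QA = ((15−7)/6)² = 1.778
te_Packaging design = (1 + 4·3 + 5)/6 = 18/6 = 3; σ²_Packaging design = ((5−1)/6)² = 0.444
te_Regulatory filing = (9 + 4·13 + 23)/6 = 84/6 = 14; σ²_Regulatory filing = ((23−9)/6)² = 5.444
te_Marketing collateral = (2 + 4·5 + 20)/6 = 42/6 = 7; σ²_Marketing collateral = ((20−2)/6)² = 9.000
te_Sales training = (1 + 4·5 + 15)/6 = 36/6 = 6; σ²_Sales training = ((15−1)/6)² = 5.444

Forward pass:
ES_Tooling = 0; EF_Tooling = 10
ES_Supplier sourcing = 0; EF_Supplier sourcing = 14
ES_Pilot run = 0; EF_Pilot run = 6
ES_QA = 0; EF_QA = 11
ES_Packaging design = max(EF_Supplier sourcing=14, EF_QA=11) = 14; EF_Packaging design = 14+3 = 17
ES_Regulatory filing = 17; EF_Regulatory filing = 17+14 = 31
ES_Marketing collateral = max(EF_Tooling=10, EF_Packaging design=17) = 17; EF_Marketing collateral = 17+7 = 24
ES_Sales training = max(EF_Pilot run=6, EF_Regulatory filing=31, EF_Marketing collateral=24) = 31; EF_Sales training = 31+6 = 37
Expected project duration μ = 37 weeks. Critical path: Supplier sourcing → Packaging design → Regulatory filing → Sales training.

Variance along critical path = 9.000 + 0.444 + 5.444 + 5.444 = 20.333; σ = 4.509 weeks.
D = μ + z·σ = 37 + 1.036·4.509 = 41.7 weeks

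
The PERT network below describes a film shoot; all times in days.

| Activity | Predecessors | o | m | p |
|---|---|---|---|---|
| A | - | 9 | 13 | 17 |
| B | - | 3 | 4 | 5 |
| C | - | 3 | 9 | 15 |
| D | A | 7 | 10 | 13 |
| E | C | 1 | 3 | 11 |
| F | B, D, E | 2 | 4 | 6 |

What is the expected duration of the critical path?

te_A = (9 + 4·13 + 17)/6 = 78/6 = 13
te_B = (3 + 4·4 + 5)/6 = 24/6 = 4
te_C = (3 + 4·9 + 15)/6 = 54/6 = 9
te_D = (7 + 4·10 + 13)/6 = 60/6 = 10
te_E = (1 + 4·3 + 11)/6 = 24/6 = 4
te_F = (2 + 4·4 + 6)/6 = 24/6 = 4

Forward pass:
ES_A = 0; EF_A = 13
ES_B = 0; EF_B = 4
ES_C = 0; EF_C = 9
ES_D = 13; EF_D = 13+10 = 23
ES_E = 9; EF_E = 9+4 = 13
ES_F = max(EF_B=4, EF_D=23, EF_E=13) = 23; EF_F = 23+4 = 27
Expected project duration μ = 27 days. Critical path: A → D → F.

27 days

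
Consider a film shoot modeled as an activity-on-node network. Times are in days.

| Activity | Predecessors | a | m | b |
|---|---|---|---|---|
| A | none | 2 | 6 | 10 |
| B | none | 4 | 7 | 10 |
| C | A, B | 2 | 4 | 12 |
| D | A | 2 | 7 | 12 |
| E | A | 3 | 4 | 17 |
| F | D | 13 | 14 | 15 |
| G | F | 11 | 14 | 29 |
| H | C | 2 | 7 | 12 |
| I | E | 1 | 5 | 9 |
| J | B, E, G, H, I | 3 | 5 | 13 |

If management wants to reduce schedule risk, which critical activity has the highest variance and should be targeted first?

G

te_A = (2 + 4·6 + 10)/6 = 36/6 = 6; σ²_A = ((10−2)/6)² = 1.778
te_B = (4 + 4·7 + 10)/6 = 42/6 = 7; σ²_B = ((10−4)/6)² = 1.000
te_C = (2 + 4·4 + 12)/6 = 30/6 = 5; σ²_C = ((12−2)/6)² = 2.778
te_D = (2 + 4·7 + 12)/6 = 42/6 = 7; σ²_D = ((12−2)/6)² = 2.778
te_E = (3 + 4·4 + 17)/6 = 36/6 = 6; σ²_E = ((17−3)/6)² = 5.444
te_F = (13 + 4·14 + 15)/6 = 84/6 = 14; σ²_F = ((15−13)/6)² = 0.111
te_G = (11 + 4·14 + 29)/6 = 96/6 = 16; σ²_G = ((29−11)/6)² = 9.000
te_H = (2 + 4·7 + 12)/6 = 42/6 = 7; σ²_H = ((12−2)/6)² = 2.778
te_I = (1 + 4·5 + 9)/6 = 30/6 = 5; σ²_I = ((9−1)/6)² = 1.778
te_J = (3 + 4·5 + 13)/6 = 36/6 = 6; σ²_J = ((13−3)/6)² = 2.778

Forward pass:
ES_A = 0; EF_A = 6
ES_B = 0; EF_B = 7
ES_C = max(EF_A=6, EF_B=7) = 7; EF_C = 7+5 = 12
ES_D = 6; EF_D = 6+7 = 13
ES_E = 6; EF_E = 6+6 = 12
ES_F = 13; EF_F = 13+14 = 27
ES_G = 27; EF_G = 27+16 = 43
ES_H = 12; EF_H = 12+7 = 19
ES_I = 12; EF_I = 12+5 = 17
ES_J = max(EF_B=7, EF_E=12, EF_G=43, EF_H=19, EF_I=17) = 43; EF_J = 43+6 = 49
Expected project duration μ = 49 days. Critical path: A → D → F → G → J.

Variances on critical path: σ²_A=1.778, σ²_D=2.778, σ²_F=0.111, σ²_G=9.000, σ²_J=2.778.
Largest is σ²_G = 9.000.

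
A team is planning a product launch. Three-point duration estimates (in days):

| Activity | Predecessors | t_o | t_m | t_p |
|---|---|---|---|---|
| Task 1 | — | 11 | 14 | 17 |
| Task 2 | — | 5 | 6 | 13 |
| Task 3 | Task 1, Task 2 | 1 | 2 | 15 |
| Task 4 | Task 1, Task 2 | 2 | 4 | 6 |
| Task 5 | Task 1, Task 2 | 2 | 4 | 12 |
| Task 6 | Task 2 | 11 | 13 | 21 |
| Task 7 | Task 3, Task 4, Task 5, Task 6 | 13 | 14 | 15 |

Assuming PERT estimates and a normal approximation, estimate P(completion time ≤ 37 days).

0.823

te_Task 1 = (11 + 4·14 + 17)/6 = 84/6 = 14; σ²_Task 1 = ((17−11)/6)² = 1.000
te_Task 2 = (5 + 4·6 + 13)/6 = 42/6 = 7; σ²_Task 2 = ((13−5)/6)² = 1.778
te_Task 3 = (1 + 4·2 + 15)/6 = 24/6 = 4; σ²_Task 3 = ((15−1)/6)² = 5.444
te_Task 4 = (2 + 4·4 + 6)/6 = 24/6 = 4; σ²_Task 4 = ((6−2)/6)² = 0.444
te_Task 5 = (2 + 4·4 + 12)/6 = 30/6 = 5; σ²_Task 5 = ((12−2)/6)² = 2.778
te_Task 6 = (11 + 4·13 + 21)/6 = 84/6 = 14; σ²_Task 6 = ((21−11)/6)² = 2.778
te_Task 7 = (13 + 4·14 + 15)/6 = 84/6 = 14; σ²_Task 7 = ((15−13)/6)² = 0.111

Forward pass:
ES_Task 1 = 0; EF_Task 1 = 14
ES_Task 2 = 0; EF_Task 2 = 7
ES_Task 3 = max(EF_Task 1=14, EF_Task 2=7) = 14; EF_Task 3 = 14+4 = 18
ES_Task 4 = max(EF_Task 1=14, EF_Task 2=7) = 14; EF_Task 4 = 14+4 = 18
ES_Task 5 = max(EF_Task 1=14, EF_Task 2=7) = 14; EF_Task 5 = 14+5 = 19
ES_Task 6 = 7; EF_Task 6 = 7+14 = 21
ES_Task 7 = max(EF_Task 3=18, EF_Task 4=18, EF_Task 5=19, EF_Task 6=21) = 21; EF_Task 7 = 21+14 = 35
Expected project duration μ = 35 days. Critical path: Task 2 → Task 6 → Task 7.

Variance along critical path = 1.778 + 2.778 + 0.111 = 4.667; σ = √4.667 = 2.160 days.
Z = (37 − 35) / 2.160 = 0.926
P(T ≤ 37) = Φ(0.926) ≈ 0.823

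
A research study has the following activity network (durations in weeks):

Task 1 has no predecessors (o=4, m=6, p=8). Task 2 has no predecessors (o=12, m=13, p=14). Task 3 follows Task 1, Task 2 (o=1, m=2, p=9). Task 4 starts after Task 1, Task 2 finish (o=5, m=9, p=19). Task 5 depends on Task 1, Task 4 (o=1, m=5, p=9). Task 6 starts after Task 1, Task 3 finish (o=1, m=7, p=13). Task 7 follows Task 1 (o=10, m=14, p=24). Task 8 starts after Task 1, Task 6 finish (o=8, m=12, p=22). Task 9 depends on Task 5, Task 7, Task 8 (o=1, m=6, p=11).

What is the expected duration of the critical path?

te_Task 1 = (4 + 4·6 + 8)/6 = 36/6 = 6
te_Task 2 = (12 + 4·13 + 14)/6 = 78/6 = 13
te_Task 3 = (1 + 4·2 + 9)/6 = 18/6 = 3
te_Task 4 = (5 + 4·9 + 19)/6 = 60/6 = 10
te_Task 5 = (1 + 4·5 + 9)/6 = 30/6 = 5
te_Task 6 = (1 + 4·7 + 13)/6 = 42/6 = 7
te_Task 7 = (10 + 4·14 + 24)/6 = 90/6 = 15
te_Task 8 = (8 + 4·12 + 22)/6 = 78/6 = 13
te_Task 9 = (1 + 4·6 + 11)/6 = 36/6 = 6

Forward pass:
ES_Task 1 = 0; EF_Task 1 = 6
ES_Task 2 = 0; EF_Task 2 = 13
ES_Task 3 = max(EF_Task 1=6, EF_Task 2=13) = 13; EF_Task 3 = 13+3 = 16
ES_Task 4 = max(EF_Task 1=6, EF_Task 2=13) = 13; EF_Task 4 = 13+10 = 23
ES_Task 5 = max(EF_Task 1=6, EF_Task 4=23) = 23; EF_Task 5 = 23+5 = 28
ES_Task 6 = max(EF_Task 1=6, EF_Task 3=16) = 16; EF_Task 6 = 16+7 = 23
ES_Task 7 = 6; EF_Task 7 = 6+15 = 21
ES_Task 8 = max(EF_Task 1=6, EF_Task 6=23) = 23; EF_Task 8 = 23+13 = 36
ES_Task 9 = max(EF_Task 5=28, EF_Task 7=21, EF_Task 8=36) = 36; EF_Task 9 = 36+6 = 42
Expected project duration μ = 42 weeks. Critical path: Task 2 → Task 3 → Task 6 → Task 8 → Task 9.

42 weeks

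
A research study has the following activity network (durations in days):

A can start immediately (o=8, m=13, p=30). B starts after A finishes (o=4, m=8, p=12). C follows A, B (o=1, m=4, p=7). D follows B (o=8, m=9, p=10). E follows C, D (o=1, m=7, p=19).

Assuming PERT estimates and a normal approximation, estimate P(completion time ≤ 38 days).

te_A = (8 + 4·13 + 30)/6 = 90/6 = 15; σ²_A = ((30−8)/6)² = 13.444
te_B = (4 + 4·8 + 12)/6 = 48/6 = 8; σ²_B = ((12−4)/6)² = 1.778
te_C = (1 + 4·4 + 7)/6 = 24/6 = 4; σ²_C = ((7−1)/6)² = 1.000
te_D = (8 + 4·9 + 10)/6 = 54/6 = 9; σ²_D = ((10−8)/6)² = 0.111
te_E = (1 + 4·7 + 19)/6 = 48/6 = 8; σ²_E = ((19−1)/6)² = 9.000

Forward pass:
ES_A = 0; EF_A = 15
ES_B = 15; EF_B = 15+8 = 23
ES_C = max(EF_A=15, EF_B=23) = 23; EF_C = 23+4 = 27
ES_D = 23; EF_D = 23+9 = 32
ES_E = max(EF_C=27, EF_D=32) = 32; EF_E = 32+8 = 40
Expected project duration μ = 40 days. Critical path: A → B → D → E.

Variance along critical path = 13.444 + 1.778 + 0.111 + 9.000 = 24.333; σ = √24.333 = 4.933 days.
Z = (38 − 40) / 4.933 = -0.405
P(T ≤ 38) = Φ(-0.405) ≈ 0.343

0.343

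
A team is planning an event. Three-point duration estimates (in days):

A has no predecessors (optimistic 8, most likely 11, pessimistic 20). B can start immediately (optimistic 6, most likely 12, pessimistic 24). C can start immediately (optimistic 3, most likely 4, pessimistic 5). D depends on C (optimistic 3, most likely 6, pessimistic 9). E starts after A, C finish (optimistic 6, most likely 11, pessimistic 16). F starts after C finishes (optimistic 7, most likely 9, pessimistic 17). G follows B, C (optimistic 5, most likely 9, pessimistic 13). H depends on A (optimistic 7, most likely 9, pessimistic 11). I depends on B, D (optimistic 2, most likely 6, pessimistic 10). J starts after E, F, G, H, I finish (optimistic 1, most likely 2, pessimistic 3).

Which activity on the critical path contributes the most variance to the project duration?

A

te_A = (8 + 4·11 + 20)/6 = 72/6 = 12; σ²_A = ((20−8)/6)² = 4.000
te_B = (6 + 4·12 + 24)/6 = 78/6 = 13; σ²_B = ((24−6)/6)² = 9.000
te_C = (3 + 4·4 + 5)/6 = 24/6 = 4; σ²_C = ((5−3)/6)² = 0.111
te_D = (3 + 4·6 + 9)/6 = 36/6 = 6; σ²_D = ((9−3)/6)² = 1.000
te_E = (6 + 4·11 + 16)/6 = 66/6 = 11; σ²_E = ((16−6)/6)² = 2.778
te_F = (7 + 4·9 + 17)/6 = 60/6 = 10; σ²_F = ((17−7)/6)² = 2.778
te_G = (5 + 4·9 + 13)/6 = 54/6 = 9; σ²_G = ((13−5)/6)² = 1.778
te_H = (7 + 4·9 + 11)/6 = 54/6 = 9; σ²_H = ((11−7)/6)² = 0.444
te_I = (2 + 4·6 + 10)/6 = 36/6 = 6; σ²_I = ((10−2)/6)² = 1.778
te_J = (1 + 4·2 + 3)/6 = 12/6 = 2; σ²_J = ((3−1)/6)² = 0.111

Forward pass:
ES_A = 0; EF_A = 12
ES_B = 0; EF_B = 13
ES_C = 0; EF_C = 4
ES_D = 4; EF_D = 4+6 = 10
ES_E = max(EF_A=12, EF_C=4) = 12; EF_E = 12+11 = 23
ES_F = 4; EF_F = 4+10 = 14
ES_G = max(EF_B=13, EF_C=4) = 13; EF_G = 13+9 = 22
ES_H = 12; EF_H = 12+9 = 21
ES_I = max(EF_B=13, EF_D=10) = 13; EF_I = 13+6 = 19
ES_J = max(EF_E=23, EF_F=14, EF_G=22, EF_H=21, EF_I=19) = 23; EF_J = 23+2 = 25
Expected project duration μ = 25 days. Critical path: A → E → J.

Variances on critical path: σ²_A=4.000, σ²_E=2.778, σ²_J=0.111.
Largest is σ²_A = 4.000.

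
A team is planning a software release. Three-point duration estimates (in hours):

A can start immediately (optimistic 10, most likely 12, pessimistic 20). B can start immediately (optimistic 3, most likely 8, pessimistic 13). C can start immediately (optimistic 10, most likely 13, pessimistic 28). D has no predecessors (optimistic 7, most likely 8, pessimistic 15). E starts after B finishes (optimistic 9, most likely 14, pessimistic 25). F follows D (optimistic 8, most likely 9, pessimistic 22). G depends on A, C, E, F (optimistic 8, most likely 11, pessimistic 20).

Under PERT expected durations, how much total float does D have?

te_A = (10 + 4·12 + 20)/6 = 78/6 = 13
te_B = (3 + 4·8 + 13)/6 = 48/6 = 8
te_C = (10 + 4·13 + 28)/6 = 90/6 = 15
te_D = (7 + 4·8 + 15)/6 = 54/6 = 9
te_E = (9 + 4·14 + 25)/6 = 90/6 = 15
te_F = (8 + 4·9 + 22)/6 = 66/6 = 11
te_G = (8 + 4·11 + 20)/6 = 72/6 = 12

Forward pass:
ES_A = 0; EF_A = 13
ES_B = 0; EF_B = 8
ES_C = 0; EF_C = 15
ES_D = 0; EF_D = 9
ES_E = 8; EF_E = 8+15 = 23
ES_F = 9; EF_F = 9+11 = 20
ES_G = max(EF_A=13, EF_C=15, EF_E=23, EF_F=20) = 23; EF_G = 23+12 = 35
Expected project duration μ = 35 hours. Critical path: B → E → G.

Backward pass:
LF_G = 35; LS_G = 35−12 = 23
LF_F = LS_G = 23; LS_F = 23−11 = 12
LF_E = LS_G = 23; LS_E = 23−15 = 8
LF_D = LS_F = 12; LS_D = 12−9 = 3
LF_C = LS_G = 23; LS_C = 23−15 = 8
LF_B = LS_E = 8; LS_B = 8−8 = 0
LF_A = LS_G = 23; LS_A = 23−13 = 10
Slack_D = LS_D − ES_D = 3 − 0 = 3

3 hours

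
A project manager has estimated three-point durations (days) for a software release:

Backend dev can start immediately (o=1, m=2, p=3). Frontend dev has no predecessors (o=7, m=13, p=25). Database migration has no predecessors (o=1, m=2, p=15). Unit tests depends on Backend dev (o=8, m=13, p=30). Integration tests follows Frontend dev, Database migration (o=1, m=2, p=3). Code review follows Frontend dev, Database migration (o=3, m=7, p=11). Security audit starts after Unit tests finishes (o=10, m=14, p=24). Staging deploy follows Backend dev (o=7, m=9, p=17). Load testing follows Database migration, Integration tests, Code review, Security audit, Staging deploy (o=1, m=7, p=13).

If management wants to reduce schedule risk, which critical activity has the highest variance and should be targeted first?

Unit tests

te_Backend dev = (1 + 4·2 + 3)/6 = 12/6 = 2; σ²_Backend dev = ((3−1)/6)² = 0.111
te_Frontend dev = (7 + 4·13 + 25)/6 = 84/6 = 14; σ²_Frontend dev = ((25−7)/6)² = 9.000
te_Database migration = (1 + 4·2 + 15)/6 = 24/6 = 4; σ²_Database migration = ((15−1)/6)² = 5.444
te_Unit tests = (8 + 4·13 + 30)/6 = 90/6 = 15; σ²_Unit tests = ((30−8)/6)² = 13.444
te_Integration tests = (1 + 4·2 + 3)/6 = 12/6 = 2; σ²_Integration tests = ((3−1)/6)² = 0.111
te_Code review = (3 + 4·7 + 11)/6 = 42/6 = 7; σ²_Code review = ((11−3)/6)² = 1.778
te_Security audit = (10 + 4·14 + 24)/6 = 90/6 = 15; σ²_Security audit = ((24−10)/6)² = 5.444
te_Staging deploy = (7 + 4·9 + 17)/6 = 60/6 = 10; σ²_Staging deploy = ((17−7)/6)² = 2.778
te_Load testing = (1 + 4·7 + 13)/6 = 42/6 = 7; σ²_Load testing = ((13−1)/6)² = 4.000

Forward pass:
ES_Backend dev = 0; EF_Backend dev = 2
ES_Frontend dev = 0; EF_Frontend dev = 14
ES_Database migration = 0; EF_Database migration = 4
ES_Unit tests = 2; EF_Unit tests = 2+15 = 17
ES_Integration tests = max(EF_Frontend dev=14, EF_Database migration=4) = 14; EF_Integration tests = 14+2 = 16
ES_Code review = max(EF_Frontend dev=14, EF_Database migration=4) = 14; EF_Code review = 14+7 = 21
ES_Security audit = 17; EF_Security audit = 17+15 = 32
ES_Staging deploy = 2; EF_Staging deploy = 2+10 = 12
ES_Load testing = max(EF_Database migration=4, EF_Integration tests=16, EF_Code review=21, EF_Security audit=32, EF_Staging deploy=12) = 32; EF_Load testing = 32+7 = 39
Expected project duration μ = 39 days. Critical path: Backend dev → Unit tests → Security audit → Load testing.

Variances on critical path: σ²_Backend dev=0.111, σ²_Unit tests=13.444, σ²_Security audit=5.444, σ²_Load testing=4.000.
Largest is σ²_Unit tests = 13.444.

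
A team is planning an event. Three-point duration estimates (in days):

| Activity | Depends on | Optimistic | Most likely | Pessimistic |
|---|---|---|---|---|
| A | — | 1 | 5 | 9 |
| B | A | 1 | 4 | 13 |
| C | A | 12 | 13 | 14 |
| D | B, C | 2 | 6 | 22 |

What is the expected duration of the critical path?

26 days

te_A = (1 + 4·5 + 9)/6 = 30/6 = 5
te_B = (1 + 4·4 + 13)/6 = 30/6 = 5
te_C = (12 + 4·13 + 14)/6 = 78/6 = 13
te_D = (2 + 4·6 + 22)/6 = 48/6 = 8

Forward pass:
ES_A = 0; EF_A = 5
ES_B = 5; EF_B = 5+5 = 10
ES_C = 5; EF_C = 5+13 = 18
ES_D = max(EF_B=10, EF_C=18) = 18; EF_D = 18+8 = 26
Expected project duration μ = 26 days. Critical path: A → C → D.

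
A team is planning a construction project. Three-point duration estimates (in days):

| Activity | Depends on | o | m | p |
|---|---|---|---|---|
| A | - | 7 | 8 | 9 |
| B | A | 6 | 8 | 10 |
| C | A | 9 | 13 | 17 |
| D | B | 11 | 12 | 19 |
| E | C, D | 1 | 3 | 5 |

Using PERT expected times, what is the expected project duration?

32 days

te_A = (7 + 4·8 + 9)/6 = 48/6 = 8
te_B = (6 + 4·8 + 10)/6 = 48/6 = 8
te_C = (9 + 4·13 + 17)/6 = 78/6 = 13
te_D = (11 + 4·12 + 19)/6 = 78/6 = 13
te_E = (1 + 4·3 + 5)/6 = 18/6 = 3

Forward pass:
ES_A = 0; EF_A = 8
ES_B = 8; EF_B = 8+8 = 16
ES_C = 8; EF_C = 8+13 = 21
ES_D = 16; EF_D = 16+13 = 29
ES_E = max(EF_C=21, EF_D=29) = 29; EF_E = 29+3 = 32
Expected project duration μ = 32 days. Critical path: A → B → D → E.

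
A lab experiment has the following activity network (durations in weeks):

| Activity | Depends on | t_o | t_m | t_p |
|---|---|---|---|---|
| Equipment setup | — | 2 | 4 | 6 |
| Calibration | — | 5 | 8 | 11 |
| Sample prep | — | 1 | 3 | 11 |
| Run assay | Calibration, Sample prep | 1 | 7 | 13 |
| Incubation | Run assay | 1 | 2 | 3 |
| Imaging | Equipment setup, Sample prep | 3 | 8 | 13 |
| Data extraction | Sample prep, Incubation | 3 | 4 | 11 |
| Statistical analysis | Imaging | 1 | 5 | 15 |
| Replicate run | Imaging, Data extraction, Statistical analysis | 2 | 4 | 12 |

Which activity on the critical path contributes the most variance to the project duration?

Run assay

te_Equipment setup = (2 + 4·4 + 6)/6 = 24/6 = 4; σ²_Equipment setup = ((6−2)/6)² = 0.444
te_Calibration = (5 + 4·8 + 11)/6 = 48/6 = 8; σ²_Calibration = ((11−5)/6)² = 1.000
te_Sample prep = (1 + 4·3 + 11)/6 = 24/6 = 4; σ²_Sample prep = ((11−1)/6)² = 2.778
te_Run assay = (1 + 4·7 + 13)/6 = 42/6 = 7; σ²_Run assay = ((13−1)/6)² = 4.000
te_Incubation = (1 + 4·2 + 3)/6 = 12/6 = 2; σ²_Incubation = ((3−1)/6)² = 0.111
te_Imaging = (3 + 4·8 + 13)/6 = 48/6 = 8; σ²_Imaging = ((13−3)/6)² = 2.778
te_Data extraction = (3 + 4·4 + 11)/6 = 30/6 = 5; σ²_Data extraction = ((11−3)/6)² = 1.778
te_Statistical analysis = (1 + 4·5 + 15)/6 = 36/6 = 6; σ²_Statistical analysis = ((15−1)/6)² = 5.444
te_Replicate run = (2 + 4·4 + 12)/6 = 30/6 = 5; σ²_Replicate run = ((12−2)/6)² = 2.778

Forward pass:
ES_Equipment setup = 0; EF_Equipment setup = 4
ES_Calibration = 0; EF_Calibration = 8
ES_Sample prep = 0; EF_Sample prep = 4
ES_Run assay = max(EF_Calibration=8, EF_Sample prep=4) = 8; EF_Run assay = 8+7 = 15
ES_Incubation = 15; EF_Incubation = 15+2 = 17
ES_Imaging = max(EF_Equipment setup=4, EF_Sample prep=4) = 4; EF_Imaging = 4+8 = 12
ES_Data extraction = max(EF_Sample prep=4, EF_Incubation=17) = 17; EF_Data extraction = 17+5 = 22
ES_Statistical analysis = 12; EF_Statistical analysis = 12+6 = 18
ES_Replicate run = max(EF_Imaging=12, EF_Data extraction=22, EF_Statistical analysis=18) = 22; EF_Replicate run = 22+5 = 27
Expected project duration μ = 27 weeks. Critical path: Calibration → Run assay → Incubation → Data extraction → Replicate run.

Variances on critical path: σ²_Calibration=1.000, σ²_Run assay=4.000, σ²_Incubation=0.111, σ²_Data extraction=1.778, σ²_Replicate run=2.778.
Largest is σ²_Run assay = 4.000.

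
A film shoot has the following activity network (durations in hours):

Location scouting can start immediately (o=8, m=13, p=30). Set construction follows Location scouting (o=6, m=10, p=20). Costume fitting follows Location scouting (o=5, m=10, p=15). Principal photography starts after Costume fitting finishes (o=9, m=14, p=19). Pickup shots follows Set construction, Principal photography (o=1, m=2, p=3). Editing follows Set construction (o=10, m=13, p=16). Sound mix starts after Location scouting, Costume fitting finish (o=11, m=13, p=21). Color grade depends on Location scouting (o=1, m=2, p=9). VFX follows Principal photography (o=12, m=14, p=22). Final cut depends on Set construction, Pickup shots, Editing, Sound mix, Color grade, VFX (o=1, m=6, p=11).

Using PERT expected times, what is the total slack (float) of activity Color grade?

36 hours

te_Location scouting = (8 + 4·13 + 30)/6 = 90/6 = 15
te_Set construction = (6 + 4·10 + 20)/6 = 66/6 = 11
te_Costume fitting = (5 + 4·10 + 15)/6 = 60/6 = 10
te_Principal photography = (9 + 4·14 + 19)/6 = 84/6 = 14
te_Pickup shots = (1 + 4·2 + 3)/6 = 12/6 = 2
te_Editing = (10 + 4·13 + 16)/6 = 78/6 = 13
te_Sound mix = (11 + 4·13 + 21)/6 = 84/6 = 14
te_Color grade = (1 + 4·2 + 9)/6 = 18/6 = 3
te_VFX = (12 + 4·14 + 22)/6 = 90/6 = 15
te_Final cut = (1 + 4·6 + 11)/6 = 36/6 = 6

Forward pass:
ES_Location scouting = 0; EF_Location scouting = 15
ES_Set construction = 15; EF_Set construction = 15+11 = 26
ES_Costume fitting = 15; EF_Costume fitting = 15+10 = 25
ES_Principal photography = 25; EF_Principal photography = 25+14 = 39
ES_Pickup shots = max(EF_Set construction=26, EF_Principal photography=39) = 39; EF_Pickup shots = 39+2 = 41
ES_Editing = 26; EF_Editing = 26+13 = 39
ES_Sound mix = max(EF_Location scouting=15, EF_Costume fitting=25) = 25; EF_Sound mix = 25+14 = 39
ES_Color grade = 15; EF_Color grade = 15+3 = 18
ES_VFX = 39; EF_VFX = 39+15 = 54
ES_Final cut = max(EF_Set construction=26, EF_Pickup shots=41, EF_Editing=39, EF_Sound mix=39, EF_Color grade=18, EF_VFX=54) = 54; EF_Final cut = 54+6 = 60
Expected project duration μ = 60 hours. Critical path: Location scouting → Costume fitting → Principal photography → VFX → Final cut.

Backward pass:
LF_Final cut = 60; LS_Final cut = 60−6 = 54
LF_VFX = LS_Final cut = 54; LS_VFX = 54−15 = 39
LF_Color grade = LS_Final cut = 54; LS_Color grade = 54−3 = 51
LF_Sound mix = LS_Final cut = 54; LS_Sound mix = 54−14 = 40
LF_Editing = LS_Final cut = 54; LS_Editing = 54−13 = 41
LF_Pickup shots = LS_Final cut = 54; LS_Pickup shots = 54−2 = 52
LF_Principal photography = min(LS_Pickup shots=52, LS_VFX=39) = 39; LS_Principal photography = 39−14 = 25
LF_Costume fitting = min(LS_Principal photography=25, LS_Sound mix=40) = 25; LS_Costume fitting = 25−10 = 15
LF_Set construction = min(LS_Pickup shots=52, LS_Editing=41, LS_Final cut=54) = 41; LS_Set construction = 41−11 = 30
LF_Location scouting = min(LS_Set construction=30, LS_Costume fitting=15, LS_Sound mix=40, LS_Color grade=51) = 15; LS_Location scouting = 15−15 = 0
Slack_Color grade = LS_Color grade − ES_Color grade = 51 − 15 = 36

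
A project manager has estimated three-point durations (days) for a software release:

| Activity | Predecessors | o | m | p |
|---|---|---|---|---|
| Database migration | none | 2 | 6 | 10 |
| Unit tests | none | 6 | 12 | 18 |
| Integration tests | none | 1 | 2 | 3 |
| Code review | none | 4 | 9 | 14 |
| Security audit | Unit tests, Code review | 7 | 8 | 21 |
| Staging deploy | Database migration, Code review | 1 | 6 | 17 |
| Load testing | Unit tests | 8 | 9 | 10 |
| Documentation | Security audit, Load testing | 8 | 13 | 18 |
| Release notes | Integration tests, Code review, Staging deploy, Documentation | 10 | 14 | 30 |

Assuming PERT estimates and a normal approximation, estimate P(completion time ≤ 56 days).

te_Database migration = (2 + 4·6 + 10)/6 = 36/6 = 6; σ²_Database migration = ((10−2)/6)² = 1.778
te_Unit tests = (6 + 4·12 + 18)/6 = 72/6 = 12; σ²_Unit tests = ((18−6)/6)² = 4.000
te_Integration tests = (1 + 4·2 + 3)/6 = 12/6 = 2; σ²_Integration tests = ((3−1)/6)² = 0.111
te_Code review = (4 + 4·9 + 14)/6 = 54/6 = 9; σ²_Code review = ((14−4)/6)² = 2.778
te_Security audit = (7 + 4·8 + 21)/6 = 60/6 = 10; σ²_Security audit = ((21−7)/6)² = 5.444
te_Staging deploy = (1 + 4·6 + 17)/6 = 42/6 = 7; σ²_Staging deploy = ((17−1)/6)² = 7.111
te_Load testing = (8 + 4·9 + 10)/6 = 54/6 = 9; σ²_Load testing = ((10−8)/6)² = 0.111
te_Documentation = (8 + 4·13 + 18)/6 = 78/6 = 13; σ²_Documentation = ((18−8)/6)² = 2.778
te_Release notes = (10 + 4·14 + 30)/6 = 96/6 = 16; σ²_Release notes = ((30−10)/6)² = 11.111

Forward pass:
ES_Database migration = 0; EF_Database migration = 6
ES_Unit tests = 0; EF_Unit tests = 12
ES_Integration tests = 0; EF_Integration tests = 2
ES_Code review = 0; EF_Code review = 9
ES_Security audit = max(EF_Unit tests=12, EF_Code review=9) = 12; EF_Security audit = 12+10 = 22
ES_Staging deploy = max(EF_Database migration=6, EF_Code review=9) = 9; EF_Staging deploy = 9+7 = 16
ES_Load testing = 12; EF_Load testing = 12+9 = 21
ES_Documentation = max(EF_Security audit=22, EF_Load testing=21) = 22; EF_Documentation = 22+13 = 35
ES_Release notes = max(EF_Integration tests=2, EF_Code review=9, EF_Staging deploy=16, EF_Documentation=35) = 35; EF_Release notes = 35+16 = 51
Expected project duration μ = 51 days. Critical path: Unit tests → Security audit → Documentation → Release notes.

Variance along critical path = 4.000 + 5.444 + 2.778 + 11.111 = 23.333; σ = √23.333 = 4.830 days.
Z = (56 − 51) / 4.830 = 1.035
P(T ≤ 56) = Φ(1.035) ≈ 0.850

0.850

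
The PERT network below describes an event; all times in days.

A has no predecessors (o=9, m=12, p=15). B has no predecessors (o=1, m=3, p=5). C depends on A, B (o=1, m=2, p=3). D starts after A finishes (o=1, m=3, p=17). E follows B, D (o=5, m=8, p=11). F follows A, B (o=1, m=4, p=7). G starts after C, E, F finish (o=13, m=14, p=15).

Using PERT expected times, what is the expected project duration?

te_A = (9 + 4·12 + 15)/6 = 72/6 = 12
te_B = (1 + 4·3 + 5)/6 = 18/6 = 3
te_C = (1 + 4·2 + 3)/6 = 12/6 = 2
te_D = (1 + 4·3 + 17)/6 = 30/6 = 5
te_E = (5 + 4·8 + 11)/6 = 48/6 = 8
te_F = (1 + 4·4 + 7)/6 = 24/6 = 4
te_G = (13 + 4·14 + 15)/6 = 84/6 = 14

Forward pass:
ES_A = 0; EF_A = 12
ES_B = 0; EF_B = 3
ES_C = max(EF_A=12, EF_B=3) = 12; EF_C = 12+2 = 14
ES_D = 12; EF_D = 12+5 = 17
ES_E = max(EF_B=3, EF_D=17) = 17; EF_E = 17+8 = 25
ES_F = max(EF_A=12, EF_B=3) = 12; EF_F = 12+4 = 16
ES_G = max(EF_C=14, EF_E=25, EF_F=16) = 25; EF_G = 25+14 = 39
Expected project duration μ = 39 days. Critical path: A → D → E → G.

39 days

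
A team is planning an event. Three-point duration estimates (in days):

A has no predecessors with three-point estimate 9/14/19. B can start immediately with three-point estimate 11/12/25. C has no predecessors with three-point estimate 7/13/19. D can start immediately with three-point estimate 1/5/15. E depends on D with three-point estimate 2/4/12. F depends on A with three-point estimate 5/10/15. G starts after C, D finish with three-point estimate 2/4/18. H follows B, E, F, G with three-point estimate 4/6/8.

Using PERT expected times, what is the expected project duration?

te_A = (9 + 4·14 + 19)/6 = 84/6 = 14
te_B = (11 + 4·12 + 25)/6 = 84/6 = 14
te_C = (7 + 4·13 + 19)/6 = 78/6 = 13
te_D = (1 + 4·5 + 15)/6 = 36/6 = 6
te_E = (2 + 4·4 + 12)/6 = 30/6 = 5
te_F = (5 + 4·10 + 15)/6 = 60/6 = 10
te_G = (2 + 4·4 + 18)/6 = 36/6 = 6
te_H = (4 + 4·6 + 8)/6 = 36/6 = 6

Forward pass:
ES_A = 0; EF_A = 14
ES_B = 0; EF_B = 14
ES_C = 0; EF_C = 13
ES_D = 0; EF_D = 6
ES_E = 6; EF_E = 6+5 = 11
ES_F = 14; EF_F = 14+10 = 24
ES_G = max(EF_C=13, EF_D=6) = 13; EF_G = 13+6 = 19
ES_H = max(EF_B=14, EF_E=11, EF_F=24, EF_G=19) = 24; EF_H = 24+6 = 30
Expected project duration μ = 30 days. Critical path: A → F → H.

30 days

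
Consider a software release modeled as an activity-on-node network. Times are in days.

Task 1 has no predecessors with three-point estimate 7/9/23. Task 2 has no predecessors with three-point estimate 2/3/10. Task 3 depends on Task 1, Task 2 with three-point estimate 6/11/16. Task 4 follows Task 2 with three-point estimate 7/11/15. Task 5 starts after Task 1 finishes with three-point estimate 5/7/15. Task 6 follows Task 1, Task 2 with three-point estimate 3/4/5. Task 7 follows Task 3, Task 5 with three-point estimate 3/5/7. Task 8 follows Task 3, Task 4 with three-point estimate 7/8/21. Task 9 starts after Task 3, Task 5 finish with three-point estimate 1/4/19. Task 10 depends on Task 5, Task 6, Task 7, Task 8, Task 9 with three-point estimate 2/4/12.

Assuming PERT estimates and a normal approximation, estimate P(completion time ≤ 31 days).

0.079

te_Task 1 = (7 + 4·9 + 23)/6 = 66/6 = 11; σ²_Task 1 = ((23−7)/6)² = 7.111
te_Task 2 = (2 + 4·3 + 10)/6 = 24/6 = 4; σ²_Task 2 = ((10−2)/6)² = 1.778
te_Task 3 = (6 + 4·11 + 16)/6 = 66/6 = 11; σ²_Task 3 = ((16−6)/6)² = 2.778
te_Task 4 = (7 + 4·11 + 15)/6 = 66/6 = 11; σ²_Task 4 = ((15−7)/6)² = 1.778
te_Task 5 = (5 + 4·7 + 15)/6 = 48/6 = 8; σ²_Task 5 = ((15−5)/6)² = 2.778
te_Task 6 = (3 + 4·4 + 5)/6 = 24/6 = 4; σ²_Task 6 = ((5−3)/6)² = 0.111
te_Task 7 = (3 + 4·5 + 7)/6 = 30/6 = 5; σ²_Task 7 = ((7−3)/6)² = 0.444
te_Task 8 = (7 + 4·8 + 21)/6 = 60/6 = 10; σ²_Task 8 = ((21−7)/6)² = 5.444
te_Task 9 = (1 + 4·4 + 19)/6 = 36/6 = 6; σ²_Task 9 = ((19−1)/6)² = 9.000
te_Task 10 = (2 + 4·4 + 12)/6 = 30/6 = 5; σ²_Task 10 = ((12−2)/6)² = 2.778

Forward pass:
ES_Task 1 = 0; EF_Task 1 = 11
ES_Task 2 = 0; EF_Task 2 = 4
ES_Task 3 = max(EF_Task 1=11, EF_Task 2=4) = 11; EF_Task 3 = 11+11 = 22
ES_Task 4 = 4; EF_Task 4 = 4+11 = 15
ES_Task 5 = 11; EF_Task 5 = 11+8 = 19
ES_Task 6 = max(EF_Task 1=11, EF_Task 2=4) = 11; EF_Task 6 = 11+4 = 15
ES_Task 7 = max(EF_Task 3=22, EF_Task 5=19) = 22; EF_Task 7 = 22+5 = 27
ES_Task 8 = max(EF_Task 3=22, EF_Task 4=15) = 22; EF_Task 8 = 22+10 = 32
ES_Task 9 = max(EF_Task 3=22, EF_Task 5=19) = 22; EF_Task 9 = 22+6 = 28
ES_Task 10 = max(EF_Task 5=19, EF_Task 6=15, EF_Task 7=27, EF_Task 8=32, EF_Task 9=28) = 32; EF_Task 10 = 32+5 = 37
Expected project duration μ = 37 days. Critical path: Task 1 → Task 3 → Task 8 → Task 10.

Variance along critical path = 7.111 + 2.778 + 5.444 + 2.778 = 18.111; σ = √18.111 = 4.256 days.
Z = (31 − 37) / 4.256 = -1.410
P(T ≤ 31) = Φ(-1.410) ≈ 0.079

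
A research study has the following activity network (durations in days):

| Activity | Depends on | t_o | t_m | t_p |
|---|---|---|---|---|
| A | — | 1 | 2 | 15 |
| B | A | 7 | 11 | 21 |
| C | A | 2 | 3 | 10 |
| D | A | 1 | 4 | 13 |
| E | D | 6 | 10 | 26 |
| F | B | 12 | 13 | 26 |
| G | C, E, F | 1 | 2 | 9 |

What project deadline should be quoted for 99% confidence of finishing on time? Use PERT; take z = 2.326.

43.9 days

te_A = (1 + 4·2 + 15)/6 = 24/6 = 4; σ²_A = ((15−1)/6)² = 5.444
te_B = (7 + 4·11 + 21)/6 = 72/6 = 12; σ²_B = ((21−7)/6)² = 5.444
te_C = (2 + 4·3 + 10)/6 = 24/6 = 4; σ²_C = ((10−2)/6)² = 1.778
te_D = (1 + 4·4 + 13)/6 = 30/6 = 5; σ²_D = ((13−1)/6)² = 4.000
te_E = (6 + 4·10 + 26)/6 = 72/6 = 12; σ²_E = ((26−6)/6)² = 11.111
te_F = (12 + 4·13 + 26)/6 = 90/6 = 15; σ²_F = ((26−12)/6)² = 5.444
te_G = (1 + 4·2 + 9)/6 = 18/6 = 3; σ²_G = ((9−1)/6)² = 1.778

Forward pass:
ES_A = 0; EF_A = 4
ES_B = 4; EF_B = 4+12 = 16
ES_C = 4; EF_C = 4+4 = 8
ES_D = 4; EF_D = 4+5 = 9
ES_E = 9; EF_E = 9+12 = 21
ES_F = 16; EF_F = 16+15 = 31
ES_G = max(EF_C=8, EF_E=21, EF_F=31) = 31; EF_G = 31+3 = 34
Expected project duration μ = 34 days. Critical path: A → B → F → G.

Variance along critical path = 5.444 + 5.444 + 5.444 + 1.778 = 18.111; σ = 4.256 days.
D = μ + z·σ = 34 + 2.326·4.256 = 43.9 days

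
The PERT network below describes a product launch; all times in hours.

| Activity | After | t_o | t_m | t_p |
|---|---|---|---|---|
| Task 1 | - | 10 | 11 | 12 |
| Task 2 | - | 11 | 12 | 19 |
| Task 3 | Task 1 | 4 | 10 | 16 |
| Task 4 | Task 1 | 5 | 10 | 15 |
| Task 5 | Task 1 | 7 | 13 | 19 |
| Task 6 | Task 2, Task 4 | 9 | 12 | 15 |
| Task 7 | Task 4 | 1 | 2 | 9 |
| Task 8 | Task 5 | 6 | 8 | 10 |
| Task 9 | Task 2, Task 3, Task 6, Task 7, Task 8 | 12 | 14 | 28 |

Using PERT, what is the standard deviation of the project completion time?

3.32 hours

te_Task 1 = (10 + 4·11 + 12)/6 = 66/6 = 11; σ²_Task 1 = ((12−10)/6)² = 0.111
te_Task 2 = (11 + 4·12 + 19)/6 = 78/6 = 13; σ²_Task 2 = ((19−11)/6)² = 1.778
te_Task 3 = (4 + 4·10 + 16)/6 = 60/6 = 10; σ²_Task 3 = ((16−4)/6)² = 4.000
te_Task 4 = (5 + 4·10 + 15)/6 = 60/6 = 10; σ²_Task 4 = ((15−5)/6)² = 2.778
te_Task 5 = (7 + 4·13 + 19)/6 = 78/6 = 13; σ²_Task 5 = ((19−7)/6)² = 4.000
te_Task 6 = (9 + 4·12 + 15)/6 = 72/6 = 12; σ²_Task 6 = ((15−9)/6)² = 1.000
te_Task 7 = (1 + 4·2 + 9)/6 = 18/6 = 3; σ²_Task 7 = ((9−1)/6)² = 1.778
te_Task 8 = (6 + 4·8 + 10)/6 = 48/6 = 8; σ²_Task 8 = ((10−6)/6)² = 0.444
te_Task 9 = (12 + 4·14 + 28)/6 = 96/6 = 16; σ²_Task 9 = ((28−12)/6)² = 7.111

Forward pass:
ES_Task 1 = 0; EF_Task 1 = 11
ES_Task 2 = 0; EF_Task 2 = 13
ES_Task 3 = 11; EF_Task 3 = 11+10 = 21
ES_Task 4 = 11; EF_Task 4 = 11+10 = 21
ES_Task 5 = 11; EF_Task 5 = 11+13 = 24
ES_Task 6 = max(EF_Task 2=13, EF_Task 4=21) = 21; EF_Task 6 = 21+12 = 33
ES_Task 7 = 21; EF_Task 7 = 21+3 = 24
ES_Task 8 = 24; EF_Task 8 = 24+8 = 32
ES_Task 9 = max(EF_Task 2=13, EF_Task 3=21, EF_Task 6=33, EF_Task 7=24, EF_Task 8=32) = 33; EF_Task 9 = 33+16 = 49
Expected project duration μ = 49 hours. Critical path: Task 1 → Task 4 → Task 6 → Task 9.

Variance along critical path = 0.111 + 2.778 + 1.000 + 7.111 = 11.000
σ = √11.000 = 3.317 hours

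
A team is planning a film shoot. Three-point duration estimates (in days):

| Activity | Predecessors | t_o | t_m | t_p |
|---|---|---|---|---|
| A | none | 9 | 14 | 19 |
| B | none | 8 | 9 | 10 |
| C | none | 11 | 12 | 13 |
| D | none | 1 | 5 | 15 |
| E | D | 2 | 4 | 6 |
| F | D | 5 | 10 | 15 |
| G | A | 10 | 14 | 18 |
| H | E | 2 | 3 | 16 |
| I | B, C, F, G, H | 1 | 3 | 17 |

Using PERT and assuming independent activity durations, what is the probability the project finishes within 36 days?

te_A = (9 + 4·14 + 19)/6 = 84/6 = 14; σ²_A = ((19−9)/6)² = 2.778
te_B = (8 + 4·9 + 10)/6 = 54/6 = 9; σ²_B = ((10−8)/6)² = 0.111
te_C = (11 + 4·12 + 13)/6 = 72/6 = 12; σ²_C = ((13−11)/6)² = 0.111
te_D = (1 + 4·5 + 15)/6 = 36/6 = 6; σ²_D = ((15−1)/6)² = 5.444
te_E = (2 + 4·4 + 6)/6 = 24/6 = 4; σ²_E = ((6−2)/6)² = 0.444
te_F = (5 + 4·10 + 15)/6 = 60/6 = 10; σ²_F = ((15−5)/6)² = 2.778
te_G = (10 + 4·14 + 18)/6 = 84/6 = 14; σ²_G = ((18−10)/6)² = 1.778
te_H = (2 + 4·3 + 16)/6 = 30/6 = 5; σ²_H = ((16−2)/6)² = 5.444
te_I = (1 + 4·3 + 17)/6 = 30/6 = 5; σ²_I = ((17−1)/6)² = 7.111

Forward pass:
ES_A = 0; EF_A = 14
ES_B = 0; EF_B = 9
ES_C = 0; EF_C = 12
ES_D = 0; EF_D = 6
ES_E = 6; EF_E = 6+4 = 10
ES_F = 6; EF_F = 6+10 = 16
ES_G = 14; EF_G = 14+14 = 28
ES_H = 10; EF_H = 10+5 = 15
ES_I = max(EF_B=9, EF_C=12, EF_F=16, EF_G=28, EF_H=15) = 28; EF_I = 28+5 = 33
Expected project duration μ = 33 days. Critical path: A → G → I.

Variance along critical path = 2.778 + 1.778 + 7.111 = 11.667; σ = √11.667 = 3.416 days.
Z = (36 − 33) / 3.416 = 0.878
P(T ≤ 36) = Φ(0.878) ≈ 0.810

0.810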